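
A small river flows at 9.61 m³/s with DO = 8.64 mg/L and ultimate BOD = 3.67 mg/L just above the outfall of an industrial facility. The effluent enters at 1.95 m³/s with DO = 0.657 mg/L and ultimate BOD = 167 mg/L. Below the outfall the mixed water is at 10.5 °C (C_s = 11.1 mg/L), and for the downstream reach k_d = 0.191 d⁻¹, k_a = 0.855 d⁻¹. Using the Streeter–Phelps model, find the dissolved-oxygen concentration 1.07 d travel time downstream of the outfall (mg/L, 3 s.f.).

Mixed DO = (9.61×8.64 + 1.95×0.657)/(9.61+1.95) = 84.31/11.56 = 7.293 mg/L.
Mixed L₀ = (9.61×3.67 + 1.95×167)/(11.56) = 360.9/11.56 = 31.22 mg/L.
Initial deficit D₀ = C_s − DO₀ = 11.1 − 7.293 = 3.807 mg/L.
D(1.07) = [0.191×31.22/(0.855−0.191)](e^(−0.191×1.07) − e^(−0.855×1.07)) + 3.807 e^(−0.855×1.07)
= 8.981 × (0.8152 − 0.4006) + 3.807 × 0.4006 = 5.248 mg/L.
DO = 11.1 − 5.248 = 5.852 mg/L.

DO ≈ 5.85 mg/L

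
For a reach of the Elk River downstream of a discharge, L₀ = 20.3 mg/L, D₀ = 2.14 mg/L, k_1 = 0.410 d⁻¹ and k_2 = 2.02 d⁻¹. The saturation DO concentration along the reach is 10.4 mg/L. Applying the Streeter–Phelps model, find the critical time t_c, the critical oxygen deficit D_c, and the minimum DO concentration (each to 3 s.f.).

t_c ≈ 0.659 d; D_c ≈ 3.15 mg/L; min DO ≈ 7.25 mg/L

t_c = [1/(k_2−k_1)] ln[(k_2/k_1)(1 − D₀(k_2−k_1)/(k_1 L₀))]
= [1/(2.02−0.410)] ln[(2.02/0.410)(1 − 2.14×1.610/(0.410×20.3))]
= (1/1.610) ln[4.927 × 0.5860] = 0.6211 × ln(2.887) = 0.6211 × 1.060 = 0.6586 d.
D_c = (k_1/k_2) L₀ e^(−k_1 t_c) = (0.410/2.02) × 20.3 × e^(−0.410×0.6586) = 0.2030 × 20.3 × 0.7634 = 3.145 mg/L.
Minimum DO = C_s − D_c = 10.4 − 3.145 = 7.255 mg/L.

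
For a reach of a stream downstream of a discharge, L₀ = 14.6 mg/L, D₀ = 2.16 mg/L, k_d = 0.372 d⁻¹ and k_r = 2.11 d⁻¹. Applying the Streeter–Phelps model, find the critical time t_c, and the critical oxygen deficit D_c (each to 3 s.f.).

With k_r/k_d = 5.672 and 1 − D₀(k_r−k_d)/(k_d L₀) = 0.3088,
t_c = ln(5.672 × 0.3088) / (2.11 − 0.372) = ln(1.751) / 1.738 = 0.5605/1.738 = 0.3225 d.
L(t_c) = L₀ e^(−k_d t_c) = 14.6 × 0.8870 = 12.95 mg/L, and at the critical point k_r D_c = k_d L, so D_c = (0.372/2.11) × 12.95 = 2.283 mg/L.

t_c ≈ 0.322 d; D_c ≈ 2.28 mg/L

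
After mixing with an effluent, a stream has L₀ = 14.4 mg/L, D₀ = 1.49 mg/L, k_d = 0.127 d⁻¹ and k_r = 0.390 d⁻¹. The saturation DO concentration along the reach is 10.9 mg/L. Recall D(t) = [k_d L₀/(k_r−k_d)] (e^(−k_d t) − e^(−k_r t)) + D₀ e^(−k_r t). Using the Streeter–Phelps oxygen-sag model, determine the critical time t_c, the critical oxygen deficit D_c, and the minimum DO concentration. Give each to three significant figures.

t_c ≈ 3.35 d; D_c ≈ 3.06 mg/L; min DO ≈ 7.84 mg/L

With k_r/k_d = 3.071 and 1 − D₀(k_r−k_d)/(k_d L₀) = 0.7857,
t_c = ln(3.071 × 0.7857) / (0.390 − 0.127) = ln(2.413) / 0.2630 = 0.8808/0.2630 = 3.349 d.
L(t_c) = L₀ e^(−k_d t_c) = 14.4 × 0.6536 = 9.411 mg/L, and at the critical point k_r D_c = k_d L, so D_c = (0.127/0.390) × 9.411 = 3.065 mg/L.
Minimum DO = C_s − D_c = 10.9 − 3.065 = 7.835 mg/L.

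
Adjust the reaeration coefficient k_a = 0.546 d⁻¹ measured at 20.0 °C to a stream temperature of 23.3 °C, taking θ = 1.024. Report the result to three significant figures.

k_a(T₂) = k_a(T₁) · θ^(T₂−T₁) = 0.546 × 1.024^(23.3−20.0)
= 0.546 × 1.024^3.30 = 0.546 × 1.081 = 0.5904 d⁻¹.

k_a ≈ 0.590 d⁻¹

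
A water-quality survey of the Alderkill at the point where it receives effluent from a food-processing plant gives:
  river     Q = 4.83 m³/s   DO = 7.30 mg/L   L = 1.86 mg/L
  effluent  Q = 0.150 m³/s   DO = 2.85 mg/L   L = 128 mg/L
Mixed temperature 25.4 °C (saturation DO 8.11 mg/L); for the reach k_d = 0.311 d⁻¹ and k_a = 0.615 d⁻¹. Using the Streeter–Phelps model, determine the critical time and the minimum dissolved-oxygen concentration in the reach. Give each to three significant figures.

Mixed DO = (4.83×7.30 + 0.150×2.85)/(4.83+0.150) = 35.69/4.980 = 7.166 mg/L.
Mixed L₀ = (4.83×1.86 + 0.150×128)/(4.980) = 28.18/4.980 = 5.659 mg/L.
Initial deficit D₀ = C_s − DO₀ = 8.11 − 7.166 = 0.9440 mg/L.
t_c = (1/0.3040) ln[(0.615/0.311)(1 − 0.9440×0.3040/(0.311×5.659))] = 3.289 × ln(1.655) = 1.657 d.
D_c = (0.311/0.615) × 5.659 × e^(−0.311×1.657) = 0.5057 × 5.659 × 0.5972 = 1.709 mg/L.
Minimum DO = 8.11 − 1.709 = 6.401 mg/L.

t_c ≈ 1.66 d; minimum DO ≈ 6.40 mg/L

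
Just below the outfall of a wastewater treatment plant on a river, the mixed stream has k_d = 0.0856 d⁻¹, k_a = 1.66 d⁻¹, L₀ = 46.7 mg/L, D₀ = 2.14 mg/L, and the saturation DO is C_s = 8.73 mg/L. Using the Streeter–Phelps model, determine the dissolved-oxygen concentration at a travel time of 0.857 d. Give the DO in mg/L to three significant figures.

k_d L₀/(k_a−k_d) = 0.0856×46.7/(1.66−0.0856) = 3.998/1.574 = 2.539 mg/L.
e^(−k_d t) = e^(−0.0856×0.8570) = 0.9293; e^(−k_a t) = e^(−1.66×0.8570) = 0.2411.
D = 2.539 × (0.9293 − 0.2411) + 2.14 × 0.2411 = 1.747 + 0.5159 = 2.263 mg/L.
DO = C_s − D = 8.73 − 2.263 = 6.467 mg/L.

DO ≈ 6.47 mg/L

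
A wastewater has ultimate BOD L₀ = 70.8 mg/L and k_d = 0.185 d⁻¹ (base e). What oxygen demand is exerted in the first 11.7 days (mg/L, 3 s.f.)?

y_t = L₀(1 − e^(−k_d t)) = 70.8 × (1 − e^(−0.185×11.7))
= 70.8 × (1 − 0.1148) = 70.8 × 0.8852 = 62.67 mg/L.

y ≈ 62.7 mg/L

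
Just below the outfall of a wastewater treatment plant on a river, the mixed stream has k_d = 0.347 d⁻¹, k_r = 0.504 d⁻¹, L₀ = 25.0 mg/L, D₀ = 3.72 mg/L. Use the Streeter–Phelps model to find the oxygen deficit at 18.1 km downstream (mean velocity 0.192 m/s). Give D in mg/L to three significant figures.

D ≈ 8.10 mg/L

Travel time t = x/v = 18.1 km / (0.192 m/s) = 18100 m / 0.192 m/s = 94270 s = 1.091 d.
k_d L₀/(k_r−k_d) = 0.347×25.0/(0.504−0.347) = 8.675/0.1570 = 55.25 mg/L.
e^(−k_d t) = e^(−0.347×1.091) = 0.6848; e^(−k_r t) = e^(−0.504×1.091) = 0.5770.
D = 55.25 × (0.6848 − 0.5770) + 3.72 × 0.5770 = 5.957 + 2.146 = 8.104 mg/L.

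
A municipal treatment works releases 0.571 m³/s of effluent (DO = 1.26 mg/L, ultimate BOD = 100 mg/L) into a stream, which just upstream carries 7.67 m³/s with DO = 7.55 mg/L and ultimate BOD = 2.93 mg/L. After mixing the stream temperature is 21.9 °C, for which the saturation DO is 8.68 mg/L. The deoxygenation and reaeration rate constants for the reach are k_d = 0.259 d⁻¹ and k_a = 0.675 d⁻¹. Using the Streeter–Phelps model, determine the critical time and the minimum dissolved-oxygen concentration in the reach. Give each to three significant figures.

Mixed DO = (7.67×7.55 + 0.571×1.26)/(7.67+0.571) = 58.63/8.241 = 7.114 mg/L.
Mixed L₀ = (7.67×2.93 + 0.571×100)/(8.241) = 79.57/8.241 = 9.656 mg/L.
Initial deficit D₀ = C_s − DO₀ = 8.68 − 7.114 = 1.566 mg/L.
t_c = (1/0.4160) ln[(0.675/0.259)(1 − 1.566×0.4160/(0.259×9.656))] = 2.404 × ln(1.927) = 1.577 d.
D_c = (0.259/0.675) × 9.656 × e^(−0.259×1.577) = 0.3837 × 9.656 × 0.6646 = 2.462 mg/L.
Minimum DO = 8.68 − 2.462 = 6.218 mg/L.

t_c ≈ 1.58 d; minimum DO ≈ 6.22 mg/L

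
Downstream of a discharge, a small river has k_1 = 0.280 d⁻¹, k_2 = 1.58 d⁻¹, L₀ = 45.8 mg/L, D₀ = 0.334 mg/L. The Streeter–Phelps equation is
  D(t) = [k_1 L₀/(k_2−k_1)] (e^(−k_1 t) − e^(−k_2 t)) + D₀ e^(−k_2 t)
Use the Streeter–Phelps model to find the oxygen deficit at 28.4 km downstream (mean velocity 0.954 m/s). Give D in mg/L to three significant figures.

Travel time t = x/v = 28.4 km / (0.954 m/s) = 28400 m / 0.954 m/s = 29770 s = 0.3446 d.
k_1 L₀/(k_2−k_1) = 0.280×45.8/(1.58−0.280) = 12.82/1.300 = 9.865 mg/L.
e^(−k_1 t) = e^(−0.280×0.3446) = 0.9080; e^(−k_2 t) = e^(−1.58×0.3446) = 0.5802.
D = 9.865 × (0.9080 − 0.5802) + 0.334 × 0.5802 = 3.234 + 0.1938 = 3.428 mg/L.

D ≈ 3.43 mg/L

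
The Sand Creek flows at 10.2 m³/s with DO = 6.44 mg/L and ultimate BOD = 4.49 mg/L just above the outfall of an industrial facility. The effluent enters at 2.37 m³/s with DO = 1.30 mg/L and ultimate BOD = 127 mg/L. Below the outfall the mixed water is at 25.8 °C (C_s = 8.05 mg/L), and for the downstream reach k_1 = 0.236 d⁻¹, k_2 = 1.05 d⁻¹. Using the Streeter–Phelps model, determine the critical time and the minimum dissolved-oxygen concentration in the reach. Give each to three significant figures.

Mixed DO = (10.2×6.44 + 2.37×1.30)/(10.2+2.37) = 68.77/12.57 = 5.471 mg/L.
Mixed L₀ = (10.2×4.49 + 2.37×127)/(12.57) = 346.8/12.57 = 27.59 mg/L.
Initial deficit D₀ = C_s − DO₀ = 8.05 − 5.471 = 2.579 mg/L.
t_c = (1/0.8140) ln[(1.05/0.236)(1 − 2.579×0.8140/(0.236×27.59))] = 1.229 × ln(3.015) = 1.356 d.
D_c = (0.236/1.05) × 27.59 × e^(−0.236×1.356) = 0.2248 × 27.59 × 0.7262 = 4.503 mg/L.
Minimum DO = 8.05 − 4.503 = 3.547 mg/L.

t_c ≈ 1.36 d; minimum DO ≈ 3.55 mg/L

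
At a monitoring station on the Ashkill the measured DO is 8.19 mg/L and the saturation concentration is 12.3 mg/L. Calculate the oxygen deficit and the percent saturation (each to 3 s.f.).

D ≈ 4.11 mg/L; 66.6 % saturation

D = C_s − C = 12.3 − 8.19 = 4.11 mg/L.
% saturation = 8.19/12.3 × 100 = 66.6 %.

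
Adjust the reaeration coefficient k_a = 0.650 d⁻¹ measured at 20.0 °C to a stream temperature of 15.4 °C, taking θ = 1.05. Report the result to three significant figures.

k_a ≈ 0.519 d⁻¹

k_a(T₂) = k_a(T₁) · θ^(T₂−T₁) = 0.650 × 1.05^(15.4−20.0)
= 0.650 × 1.05^-4.60 = 0.650 × 0.7990 = 0.5193 d⁻¹.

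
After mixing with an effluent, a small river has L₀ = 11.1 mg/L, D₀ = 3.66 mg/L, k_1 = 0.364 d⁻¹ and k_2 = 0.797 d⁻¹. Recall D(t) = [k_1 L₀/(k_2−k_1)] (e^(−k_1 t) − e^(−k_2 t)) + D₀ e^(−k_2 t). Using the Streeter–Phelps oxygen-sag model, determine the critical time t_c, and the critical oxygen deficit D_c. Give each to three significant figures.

t_c ≈ 0.660 d; D_c ≈ 3.99 mg/L

t_c = [1/(k_2−k_1)] ln[(k_2/k_1)(1 − D₀(k_2−k_1)/(k_1 L₀))]
= [1/(0.797−0.364)] ln[(0.797/0.364)(1 − 3.66×0.4330/(0.364×11.1))]
= (1/0.4330) ln[2.190 × 0.6078] = 2.309 × ln(1.331) = 2.309 × 0.2857 = 0.6599 d.
D_c = (k_1/k_2) L₀ e^(−k_1 t_c) = (0.364/0.797) × 11.1 × e^(−0.364×0.6599) = 0.4567 × 11.1 × 0.7865 = 3.987 mg/L.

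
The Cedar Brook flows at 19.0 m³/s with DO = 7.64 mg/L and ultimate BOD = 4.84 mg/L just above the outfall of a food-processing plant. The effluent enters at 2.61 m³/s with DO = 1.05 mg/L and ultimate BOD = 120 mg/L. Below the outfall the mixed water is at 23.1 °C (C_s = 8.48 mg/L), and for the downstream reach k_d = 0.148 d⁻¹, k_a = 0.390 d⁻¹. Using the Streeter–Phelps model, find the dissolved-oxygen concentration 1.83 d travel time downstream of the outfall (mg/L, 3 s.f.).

DO ≈ 4.55 mg/L

Mixed DO = (19.0×7.64 + 2.61×1.05)/(19.0+2.61) = 147.9/21.61 = 6.844 mg/L.
Mixed L₀ = (19.0×4.84 + 2.61×120)/(21.61) = 405.2/21.61 = 18.75 mg/L.
Initial deficit D₀ = C_s − DO₀ = 8.48 − 6.844 = 1.636 mg/L.
D(1.83) = [0.148×18.75/(0.390−0.148)](e^(−0.148×1.83) − e^(−0.390×1.83)) + 1.636 e^(−0.390×1.83)
= 11.47 × (0.7627 − 0.4898) + 1.636 × 0.4898 = 3.931 mg/L.
DO = 8.48 − 3.931 = 4.549 mg/L.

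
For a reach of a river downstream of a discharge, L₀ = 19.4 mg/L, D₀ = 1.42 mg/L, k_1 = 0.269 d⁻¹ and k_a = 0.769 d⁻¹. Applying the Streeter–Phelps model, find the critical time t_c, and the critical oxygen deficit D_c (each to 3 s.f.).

t_c = [1/(k_a−k_1)] ln[(k_a/k_1)(1 − D₀(k_a−k_1)/(k_1 L₀))]
= [1/(0.769−0.269)] ln[(0.769/0.269)(1 − 1.42×0.5000/(0.269×19.4))]
= (1/0.5000) ln[2.859 × 0.8639] = 2.000 × ln(2.470) = 2.000 × 0.9041 = 1.808 d.
D_c = (k_1/k_a) L₀ e^(−k_1 t_c) = (0.269/0.769) × 19.4 × e^(−0.269×1.808) = 0.3498 × 19.4 × 0.6148 = 4.172 mg/L.

t_c ≈ 1.81 d; D_c ≈ 4.17 mg/L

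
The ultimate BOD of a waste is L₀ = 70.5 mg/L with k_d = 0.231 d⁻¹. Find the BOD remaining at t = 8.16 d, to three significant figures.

L_t = L₀ e^(−k_d t) = 70.5 × e^(−0.231×8.16) = 70.5 × 0.1518 = 10.70 mg/L.

L ≈ 10.7 mg/L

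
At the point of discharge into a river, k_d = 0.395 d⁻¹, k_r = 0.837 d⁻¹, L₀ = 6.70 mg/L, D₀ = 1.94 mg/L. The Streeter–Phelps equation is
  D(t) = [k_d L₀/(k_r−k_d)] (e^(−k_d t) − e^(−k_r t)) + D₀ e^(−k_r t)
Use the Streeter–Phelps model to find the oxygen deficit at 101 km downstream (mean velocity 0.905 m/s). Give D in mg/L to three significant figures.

Travel time t = x/v = 101 km / (0.905 m/s) = 101000 m / 0.905 m/s = 111600 s = 1.292 d.
k_d L₀/(k_r−k_d) = 0.395×6.70/(0.837−0.395) = 2.647/0.4420 = 5.988 mg/L.
e^(−k_d t) = e^(−0.395×1.292) = 0.6004; e^(−k_r t) = e^(−0.837×1.292) = 0.3392.
D = 5.988 × (0.6004 − 0.3392) + 1.94 × 0.3392 = 1.564 + 0.6581 = 2.222 mg/L.

D ≈ 2.22 mg/L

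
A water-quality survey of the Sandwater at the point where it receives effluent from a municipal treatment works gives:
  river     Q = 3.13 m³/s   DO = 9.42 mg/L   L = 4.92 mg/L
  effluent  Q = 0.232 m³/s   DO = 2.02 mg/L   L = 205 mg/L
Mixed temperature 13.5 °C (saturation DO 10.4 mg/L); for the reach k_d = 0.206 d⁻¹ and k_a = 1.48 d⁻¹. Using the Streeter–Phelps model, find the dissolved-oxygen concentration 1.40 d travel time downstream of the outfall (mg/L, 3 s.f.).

Mixed DO = (3.13×9.42 + 0.232×2.02)/(3.13+0.232) = 29.95/3.362 = 8.909 mg/L.
Mixed L₀ = (3.13×4.92 + 0.232×205)/(3.362) = 62.96/3.362 = 18.73 mg/L.
Initial deficit D₀ = C_s − DO₀ = 10.4 − 8.909 = 1.491 mg/L.
D(1.40) = [0.206×18.73/(1.48−0.206)](e^(−0.206×1.40) − e^(−1.48×1.40)) + 1.491 e^(−1.48×1.40)
= 3.028 × (0.7495 − 0.1259) + 1.491 × 0.1259 = 2.076 mg/L.
DO = 10.4 − 2.076 = 8.324 mg/L.

DO ≈ 8.32 mg/L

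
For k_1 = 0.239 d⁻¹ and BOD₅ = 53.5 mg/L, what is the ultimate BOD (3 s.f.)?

BOD₅ = L₀(1 − e^(−5k_1)) ⇒ L₀ = BOD₅ / (1 − e^(−5×0.239))
= 53.5 / (1 − 0.3027) = 53.5 / 0.6973 = 76.72 mg/L.

L₀ ≈ 76.7 mg/L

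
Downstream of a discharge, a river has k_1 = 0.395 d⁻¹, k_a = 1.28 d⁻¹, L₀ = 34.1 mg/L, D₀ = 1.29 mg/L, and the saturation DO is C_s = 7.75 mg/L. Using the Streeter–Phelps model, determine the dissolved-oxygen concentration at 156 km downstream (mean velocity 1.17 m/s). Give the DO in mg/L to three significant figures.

Travel time t = x/v = 156 km / (1.17 m/s) = 156000 m / 1.17 m/s = 133300 s = 1.543 d.
k_1 L₀/(k_a−k_1) = 0.395×34.1/(1.28−0.395) = 13.47/0.8850 = 15.22 mg/L.
e^(−k_1 t) = e^(−0.395×1.543) = 0.5436; e^(−k_a t) = e^(−1.28×1.543) = 0.1387.
D = 15.22 × (0.5436 − 0.1387) + 1.29 × 0.1387 = 6.162 + 0.1789 = 6.341 mg/L.
DO = C_s − D = 7.75 − 6.341 = 1.409 mg/L.

DO ≈ 1.41 mg/L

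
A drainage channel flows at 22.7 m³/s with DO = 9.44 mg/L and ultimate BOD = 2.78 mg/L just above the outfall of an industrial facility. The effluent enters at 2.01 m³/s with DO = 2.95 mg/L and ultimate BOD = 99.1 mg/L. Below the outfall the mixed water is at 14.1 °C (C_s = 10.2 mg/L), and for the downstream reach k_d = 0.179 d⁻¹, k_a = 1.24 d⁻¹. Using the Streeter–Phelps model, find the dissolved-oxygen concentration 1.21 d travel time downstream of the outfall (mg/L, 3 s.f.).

Mixed DO = (22.7×9.44 + 2.01×2.95)/(22.7+2.01) = 220.2/24.71 = 8.912 mg/L.
Mixed L₀ = (22.7×2.78 + 2.01×99.1)/(24.71) = 262.3/24.71 = 10.62 mg/L.
Initial deficit D₀ = C_s − DO₀ = 10.2 − 8.912 = 1.288 mg/L.
D(1.21) = [0.179×10.62/(1.24−0.179)](e^(−0.179×1.21) − e^(−1.24×1.21)) + 1.288 e^(−1.24×1.21)
= 1.791 × (0.8053 − 0.2230) + 1.288 × 0.2230 = 1.330 mg/L.
DO = 10.2 − 1.330 = 8.870 mg/L.

DO ≈ 8.87 mg/L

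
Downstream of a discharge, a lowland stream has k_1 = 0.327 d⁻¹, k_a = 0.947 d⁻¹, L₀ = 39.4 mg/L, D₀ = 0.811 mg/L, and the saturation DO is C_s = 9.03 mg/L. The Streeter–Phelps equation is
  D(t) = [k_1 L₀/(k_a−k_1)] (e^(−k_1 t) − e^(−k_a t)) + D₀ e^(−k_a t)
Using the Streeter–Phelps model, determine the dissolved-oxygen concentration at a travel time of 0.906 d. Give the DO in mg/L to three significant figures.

k_1 L₀/(k_a−k_1) = 0.327×39.4/(0.947−0.327) = 12.88/0.6200 = 20.78 mg/L.
e^(−k_1 t) = e^(−0.327×0.9060) = 0.7436; e^(−k_a t) = e^(−0.947×0.9060) = 0.4240.
D = 20.78 × (0.7436 − 0.4240) + 0.811 × 0.4240 = 6.641 + 0.3439 = 6.985 mg/L.
DO = C_s − D = 9.03 − 6.985 = 2.045 mg/L.

DO ≈ 2.05 mg/L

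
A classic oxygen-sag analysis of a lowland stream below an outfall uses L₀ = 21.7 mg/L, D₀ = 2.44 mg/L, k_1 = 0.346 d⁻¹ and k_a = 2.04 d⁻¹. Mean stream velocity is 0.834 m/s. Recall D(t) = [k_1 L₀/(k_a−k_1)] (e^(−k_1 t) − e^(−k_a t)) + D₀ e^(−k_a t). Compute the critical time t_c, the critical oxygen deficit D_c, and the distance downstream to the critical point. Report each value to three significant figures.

With k_a/k_1 = 5.896 and 1 − D₀(k_a−k_1)/(k_1 L₀) = 0.4495,
t_c = ln(5.896 × 0.4495) / (2.04 − 0.346) = ln(2.650) / 1.694 = 0.9746/1.694 = 0.5753 d.
D_c = (k_1/k_a) L₀ e^(−k_1 t_c) = (0.346/2.04) × 21.7 × e^(−0.346×0.5753) = 0.1696 × 21.7 × 0.8195 = 3.016 mg/L.
x_c = v t_c = 0.834 m/s × 0.5753 d × 86400 s/d = 41460 m ≈ 41.5 km.

t_c ≈ 0.575 d; D_c ≈ 3.02 mg/L; x_c ≈ 41.5 km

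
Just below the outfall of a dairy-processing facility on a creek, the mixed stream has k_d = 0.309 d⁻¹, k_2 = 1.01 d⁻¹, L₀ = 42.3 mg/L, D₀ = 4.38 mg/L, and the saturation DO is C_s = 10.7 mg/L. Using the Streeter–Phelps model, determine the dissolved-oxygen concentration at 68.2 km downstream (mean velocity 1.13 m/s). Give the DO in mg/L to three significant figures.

DO ≈ 2.72 mg/L

Travel time t = x/v = 68.2 km / (1.13 m/s) = 68200 m / 1.13 m/s = 60350 s = 0.6985 d.
k_d L₀/(k_2−k_d) = 0.309×42.3/(1.01−0.309) = 13.07/0.7010 = 18.65 mg/L.
e^(−k_d t) = e^(−0.309×0.6985) = 0.8059; e^(−k_2 t) = e^(−1.01×0.6985) = 0.4938.
D = 18.65 × (0.8059 − 0.4938) + 4.38 × 0.4938 = 5.818 + 2.163 = 7.981 mg/L.
DO = C_s − D = 10.7 − 7.981 = 2.719 mg/L.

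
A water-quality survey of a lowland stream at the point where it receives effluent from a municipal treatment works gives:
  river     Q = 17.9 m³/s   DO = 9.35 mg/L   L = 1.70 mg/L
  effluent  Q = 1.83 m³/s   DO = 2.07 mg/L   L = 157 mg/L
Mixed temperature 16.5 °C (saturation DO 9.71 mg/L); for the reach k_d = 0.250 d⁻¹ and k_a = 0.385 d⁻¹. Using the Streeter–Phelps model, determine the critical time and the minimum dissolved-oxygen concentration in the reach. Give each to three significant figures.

t_c ≈ 2.94 d; minimum DO ≈ 4.69 mg/L

Mixed DO = (17.9×9.35 + 1.83×2.07)/(17.9+1.83) = 171.2/19.73 = 8.675 mg/L.
Mixed L₀ = (17.9×1.70 + 1.83×157)/(19.73) = 317.7/19.73 = 16.10 mg/L.
Initial deficit D₀ = C_s − DO₀ = 9.71 − 8.675 = 1.035 mg/L.
t_c = (1/0.1350) ln[(0.385/0.250)(1 − 1.035×0.1350/(0.250×16.10))] = 7.407 × ln(1.487) = 2.937 d.
D_c = (0.250/0.385) × 16.10 × e^(−0.250×2.937) = 0.6494 × 16.10 × 0.4799 = 5.019 mg/L.
Minimum DO = 9.71 − 5.019 = 4.691 mg/L.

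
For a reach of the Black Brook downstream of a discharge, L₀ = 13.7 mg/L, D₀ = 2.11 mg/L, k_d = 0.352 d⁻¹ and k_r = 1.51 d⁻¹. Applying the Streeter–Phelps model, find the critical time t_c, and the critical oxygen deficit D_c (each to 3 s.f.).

With k_r/k_d = 4.290 and 1 − D₀(k_r−k_d)/(k_d L₀) = 0.4933,
t_c = ln(4.290 × 0.4933) / (1.51 − 0.352) = ln(2.116) / 1.158 = 0.7497/1.158 = 0.6474 d.
L(t_c) = L₀ e^(−k_d t_c) = 13.7 × 0.7962 = 10.91 mg/L, and at the critical point k_r D_c = k_d L, so D_c = (0.352/1.51) × 10.91 = 2.543 mg/L.

t_c ≈ 0.647 d; D_c ≈ 2.54 mg/L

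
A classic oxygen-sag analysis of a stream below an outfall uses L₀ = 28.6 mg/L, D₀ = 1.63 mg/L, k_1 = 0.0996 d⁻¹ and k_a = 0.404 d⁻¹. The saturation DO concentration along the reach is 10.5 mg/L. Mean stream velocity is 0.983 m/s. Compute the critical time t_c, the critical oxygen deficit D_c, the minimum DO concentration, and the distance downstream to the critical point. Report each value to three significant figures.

t_c ≈ 3.97 d; D_c ≈ 4.75 mg/L; min DO ≈ 5.75 mg/L; x_c ≈ 337 km

t_c = [1/(k_a−k_1)] ln[(k_a/k_1)(1 − D₀(k_a−k_1)/(k_1 L₀))]
= [1/(0.404−0.0996)] ln[(0.404/0.0996)(1 − 1.63×0.3044/(0.0996×28.6))]
= (1/0.3044) ln[4.056 × 0.8258] = 3.285 × ln(3.350) = 3.285 × 1.209 = 3.971 d.
D_c = (k_1/k_a) L₀ e^(−k_1 t_c) = (0.0996/0.404) × 28.6 × e^(−0.0996×3.971) = 0.2465 × 28.6 × 0.6733 = 4.747 mg/L.
Minimum DO = C_s − D_c = 10.5 − 4.747 = 5.753 mg/L.
x_c = v t_c = 0.983 m/s × 3.971 d × 86400 s/d = 337300 m ≈ 337 km.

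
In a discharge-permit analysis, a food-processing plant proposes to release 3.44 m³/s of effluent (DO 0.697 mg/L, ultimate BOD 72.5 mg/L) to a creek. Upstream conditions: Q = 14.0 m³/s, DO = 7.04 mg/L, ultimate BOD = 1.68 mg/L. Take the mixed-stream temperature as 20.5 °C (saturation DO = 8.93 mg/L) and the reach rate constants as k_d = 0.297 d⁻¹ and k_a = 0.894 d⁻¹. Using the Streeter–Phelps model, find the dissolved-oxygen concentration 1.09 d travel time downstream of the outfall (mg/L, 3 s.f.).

DO ≈ 5.05 mg/L

Mixed DO = (14.0×7.04 + 3.44×0.697)/(14.0+3.44) = 101.0/17.44 = 5.789 mg/L.
Mixed L₀ = (14.0×1.68 + 3.44×72.5)/(17.44) = 272.9/17.44 = 15.65 mg/L.
Initial deficit D₀ = C_s − DO₀ = 8.93 − 5.789 = 3.141 mg/L.
D(1.09) = [0.297×15.65/(0.894−0.297)](e^(−0.297×1.09) − e^(−0.894×1.09)) + 3.141 e^(−0.894×1.09)
= 7.785 × (0.7234 − 0.3774) + 3.141 × 0.3774 = 3.880 mg/L.
DO = 8.93 − 3.880 = 5.050 mg/L.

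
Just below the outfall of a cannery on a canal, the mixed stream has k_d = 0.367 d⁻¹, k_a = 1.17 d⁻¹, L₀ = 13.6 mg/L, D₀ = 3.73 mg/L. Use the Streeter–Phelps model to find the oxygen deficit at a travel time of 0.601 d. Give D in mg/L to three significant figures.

D ≈ 3.75 mg/L

k_d L₀/(k_a−k_d) = 0.367×13.6/(1.17−0.367) = 4.991/0.8030 = 6.216 mg/L.
e^(−k_d t) = e^(−0.367×0.6010) = 0.8021; e^(−k_a t) = e^(−1.17×0.6010) = 0.4950.
D = 6.216 × (0.8021 − 0.4950) + 3.73 × 0.4950 = 1.909 + 1.846 = 3.755 mg/L.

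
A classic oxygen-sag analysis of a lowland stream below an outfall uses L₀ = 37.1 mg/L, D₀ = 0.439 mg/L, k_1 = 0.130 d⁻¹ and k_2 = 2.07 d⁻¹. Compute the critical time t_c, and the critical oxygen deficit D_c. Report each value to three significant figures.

With k_2/k_1 = 15.92 and 1 − D₀(k_2−k_1)/(k_1 L₀) = 0.8234,
t_c = ln(15.92 × 0.8234) / (2.07 − 0.130) = ln(13.11) / 1.940 = 2.573/1.940 = 1.327 d.
L(t_c) = L₀ e^(−k_1 t_c) = 37.1 × 0.8416 = 31.22 mg/L, and at the critical point k_2 D_c = k_1 L, so D_c = (0.130/2.07) × 31.22 = 1.961 mg/L.

t_c ≈ 1.33 d; D_c ≈ 1.96 mg/L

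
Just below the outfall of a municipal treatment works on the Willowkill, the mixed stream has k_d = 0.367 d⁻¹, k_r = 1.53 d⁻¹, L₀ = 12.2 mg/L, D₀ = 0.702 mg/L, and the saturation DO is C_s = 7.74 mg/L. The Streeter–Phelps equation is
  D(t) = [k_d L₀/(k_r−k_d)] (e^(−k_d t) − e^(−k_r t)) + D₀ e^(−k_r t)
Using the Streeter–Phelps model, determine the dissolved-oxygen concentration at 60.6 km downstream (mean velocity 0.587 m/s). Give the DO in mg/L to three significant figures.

Travel time t = x/v = 60.6 km / (0.587 m/s) = 60600 m / 0.587 m/s = 103200 s = 1.195 d.
k_d L₀/(k_r−k_d) = 0.367×12.2/(1.53−0.367) = 4.477/1.163 = 3.850 mg/L.
e^(−k_d t) = e^(−0.367×1.195) = 0.6450; e^(−k_r t) = e^(−1.53×1.195) = 0.1607.
D = 3.850 × (0.6450 − 0.1607) + 0.702 × 0.1607 = 1.864 + 0.1128 = 1.977 mg/L.
DO = C_s − D = 7.74 − 1.977 = 5.763 mg/L.

DO ≈ 5.76 mg/L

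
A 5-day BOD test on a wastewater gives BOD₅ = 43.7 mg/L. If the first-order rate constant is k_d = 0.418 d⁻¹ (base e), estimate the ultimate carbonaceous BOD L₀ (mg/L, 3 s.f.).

BOD₅ = L₀(1 − e^(−5k_d)) ⇒ L₀ = BOD₅ / (1 − e^(−5×0.418))
= 43.7 / (1 − 0.1237) = 43.7 / 0.8763 = 49.87 mg/L.

L₀ ≈ 49.9 mg/L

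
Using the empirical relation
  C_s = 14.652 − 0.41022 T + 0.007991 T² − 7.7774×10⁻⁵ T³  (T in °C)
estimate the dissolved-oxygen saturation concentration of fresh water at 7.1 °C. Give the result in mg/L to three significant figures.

C_s ≈ 12.1 mg/L

C_s = 14.652 − 0.41022×7.1 + 0.007991×7.1² − 7.7774×10⁻⁵×7.1³ = 12.11 mg/L.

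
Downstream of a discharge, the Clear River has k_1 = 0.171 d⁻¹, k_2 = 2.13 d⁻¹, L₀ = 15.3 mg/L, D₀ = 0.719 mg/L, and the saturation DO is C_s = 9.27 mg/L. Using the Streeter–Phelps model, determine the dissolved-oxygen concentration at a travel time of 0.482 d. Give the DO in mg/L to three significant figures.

DO ≈ 8.26 mg/L

k_1 L₀/(k_2−k_1) = 0.171×15.3/(2.13−0.171) = 2.616/1.959 = 1.336 mg/L.
e^(−k_1 t) = e^(−0.171×0.4820) = 0.9209; e^(−k_2 t) = e^(−2.13×0.4820) = 0.3582.
D = 1.336 × (0.9209 − 0.3582) + 0.719 × 0.3582 = 0.7515 + 0.2575 = 1.009 mg/L.
DO = C_s − D = 9.27 − 1.009 = 8.261 mg/L.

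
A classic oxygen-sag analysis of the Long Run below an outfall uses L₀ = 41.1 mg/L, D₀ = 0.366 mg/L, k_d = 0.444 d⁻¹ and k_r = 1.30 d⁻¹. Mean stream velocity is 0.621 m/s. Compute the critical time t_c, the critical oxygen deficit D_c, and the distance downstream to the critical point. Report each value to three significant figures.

At the critical point dD/dt = 0, so k_d L₀ e^(−k_d t) = k_r D. Substituting D(t) from the Streeter–Phelps equation and solving for t gives
t_c = ln[(k_r/k_d)(1 − D₀(k_r−k_d)/(k_d L₀))] / (k_r−k_d).
Here k_r−k_d = 0.8560 d⁻¹ and 1 − D₀(k_r−k_d)/(k_d L₀) = 1 − 0.366×0.8560/(0.444×41.1) = 0.9828, so
t_c = ln(2.928 × 0.9828) / 0.8560 = 1.057 / 0.8560 = 1.235 d.
D_c = (k_d/k_r) L₀ e^(−k_d t_c) = (0.444/1.30) × 41.1 × e^(−0.444×1.235) = 0.3415 × 41.1 × 0.5780 = 8.113 mg/L.
x_c = v t_c = 0.621 m/s × 1.235 d × 86400 s/d = 66250 m ≈ 66.3 km.

t_c ≈ 1.23 d; D_c ≈ 8.11 mg/L; x_c ≈ 66.3 km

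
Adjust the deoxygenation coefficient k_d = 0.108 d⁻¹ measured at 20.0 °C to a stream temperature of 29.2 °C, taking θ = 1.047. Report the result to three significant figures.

k_d ≈ 0.165 d⁻¹

k_d(T₂) = k_d(T₁) · θ^(T₂−T₁) = 0.108 × 1.047^(29.2−20.0)
= 0.108 × 1.047^9.20 = 0.108 × 1.526 = 0.1648 d⁻¹.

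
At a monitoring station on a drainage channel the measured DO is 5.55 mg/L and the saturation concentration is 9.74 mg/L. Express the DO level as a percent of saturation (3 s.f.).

% saturation = C/C_s × 100 = 5.55/9.74 × 100 = 57.0 %.

57.0 % saturation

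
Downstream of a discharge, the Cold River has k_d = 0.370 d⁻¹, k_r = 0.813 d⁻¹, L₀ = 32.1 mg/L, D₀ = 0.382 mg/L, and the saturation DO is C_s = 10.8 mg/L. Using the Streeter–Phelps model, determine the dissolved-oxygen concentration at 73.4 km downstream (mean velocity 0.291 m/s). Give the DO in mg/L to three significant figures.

DO ≈ 4.16 mg/L

Travel time t = x/v = 73.4 km / (0.291 m/s) = 73400 m / 0.291 m/s = 252200 s = 2.919 d.
k_d L₀/(k_r−k_d) = 0.370×32.1/(0.813−0.370) = 11.88/0.4430 = 26.81 mg/L.
e^(−k_d t) = e^(−0.370×2.919) = 0.3395; e^(−k_r t) = e^(−0.813×2.919) = 0.09316.
D = 26.81 × (0.3395 − 0.09316) + 0.382 × 0.09316 = 6.606 + 0.03559 = 6.641 mg/L.
DO = C_s − D = 10.8 − 6.641 = 4.159 mg/L.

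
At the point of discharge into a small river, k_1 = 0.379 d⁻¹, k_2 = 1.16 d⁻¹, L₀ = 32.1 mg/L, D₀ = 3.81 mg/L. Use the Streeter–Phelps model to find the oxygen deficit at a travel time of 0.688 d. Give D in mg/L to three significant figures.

k_1 L₀/(k_2−k_1) = 0.379×32.1/(1.16−0.379) = 12.17/0.7810 = 15.58 mg/L.
e^(−k_1 t) = e^(−0.379×0.6880) = 0.7705; e^(−k_2 t) = e^(−1.16×0.6880) = 0.4502.
D = 15.58 × (0.7705 − 0.4502) + 3.81 × 0.4502 = 4.989 + 1.715 = 6.704 mg/L.

D ≈ 6.70 mg/L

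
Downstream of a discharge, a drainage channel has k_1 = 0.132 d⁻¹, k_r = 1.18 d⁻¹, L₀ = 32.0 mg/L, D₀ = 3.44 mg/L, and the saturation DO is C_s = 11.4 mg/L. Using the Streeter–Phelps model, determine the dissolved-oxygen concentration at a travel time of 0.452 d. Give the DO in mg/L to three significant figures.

DO ≈ 7.95 mg/L

k_1 L₀/(k_r−k_1) = 0.132×32.0/(1.18−0.132) = 4.224/1.048 = 4.031 mg/L.
e^(−k_1 t) = e^(−0.132×0.4520) = 0.9421; e^(−k_r t) = e^(−1.18×0.4520) = 0.5866.
D = 4.031 × (0.9421 − 0.5866) + 3.44 × 0.5866 = 1.433 + 2.018 = 3.451 mg/L.
DO = C_s − D = 11.4 − 3.451 = 7.949 mg/L.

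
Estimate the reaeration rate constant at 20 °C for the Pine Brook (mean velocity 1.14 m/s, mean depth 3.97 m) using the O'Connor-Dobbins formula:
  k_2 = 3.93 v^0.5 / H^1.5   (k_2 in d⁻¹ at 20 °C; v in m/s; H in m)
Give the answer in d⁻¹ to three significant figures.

k_2 ≈ 0.530 d⁻¹

k_2 = 3.93 × 1.14^0.5 / 3.97^1.5 = 3.93 × 1.068 / 7.910 = 0.5305 d⁻¹.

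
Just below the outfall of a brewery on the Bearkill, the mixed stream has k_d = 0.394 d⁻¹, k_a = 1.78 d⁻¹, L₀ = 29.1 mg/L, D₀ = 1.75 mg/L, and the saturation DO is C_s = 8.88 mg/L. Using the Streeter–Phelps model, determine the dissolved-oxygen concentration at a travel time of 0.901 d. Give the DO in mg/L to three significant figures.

k_d L₀/(k_a−k_d) = 0.394×29.1/(1.78−0.394) = 11.47/1.386 = 8.272 mg/L.
e^(−k_d t) = e^(−0.394×0.9010) = 0.7012; e^(−k_a t) = e^(−1.78×0.9010) = 0.2011.
D = 8.272 × (0.7012 − 0.2011) + 1.75 × 0.2011 = 4.137 + 0.3520 = 4.488 mg/L.
DO = C_s − D = 8.88 − 4.488 = 4.392 mg/L.

DO ≈ 4.39 mg/L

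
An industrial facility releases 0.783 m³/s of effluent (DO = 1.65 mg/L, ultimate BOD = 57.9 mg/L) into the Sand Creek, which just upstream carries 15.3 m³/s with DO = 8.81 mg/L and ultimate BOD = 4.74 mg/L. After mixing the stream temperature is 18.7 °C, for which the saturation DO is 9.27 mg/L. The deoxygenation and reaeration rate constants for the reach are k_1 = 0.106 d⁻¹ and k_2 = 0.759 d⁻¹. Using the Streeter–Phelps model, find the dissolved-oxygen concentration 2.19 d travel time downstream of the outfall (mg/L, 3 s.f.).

DO ≈ 8.40 mg/L

Mixed DO = (15.3×8.81 + 0.783×1.65)/(15.3+0.783) = 136.1/16.08 = 8.461 mg/L.
Mixed L₀ = (15.3×4.74 + 0.783×57.9)/(16.08) = 117.9/16.08 = 7.328 mg/L.
Initial deficit D₀ = C_s − DO₀ = 9.27 − 8.461 = 0.8086 mg/L.
D(2.19) = [0.106×7.328/(0.759−0.106)](e^(−0.106×2.19) − e^(−0.759×2.19)) + 0.8086 e^(−0.759×2.19)
= 1.190 × (0.7928 − 0.1897) + 0.8086 × 0.1897 = 0.8708 mg/L.
DO = 9.27 − 0.8708 = 8.399 mg/L.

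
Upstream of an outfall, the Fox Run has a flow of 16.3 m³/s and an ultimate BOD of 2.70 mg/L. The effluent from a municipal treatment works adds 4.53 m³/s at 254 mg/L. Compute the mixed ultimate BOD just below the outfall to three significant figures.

Flow-weighted mixing: C = (Q_r C_r + Q_w C_w)/(Q_r + Q_w)
= (16.3×2.70 + 4.53×254)/(16.3 + 4.53) = 1195/20.83 = 57.35 mg/L.

57.4 mg/L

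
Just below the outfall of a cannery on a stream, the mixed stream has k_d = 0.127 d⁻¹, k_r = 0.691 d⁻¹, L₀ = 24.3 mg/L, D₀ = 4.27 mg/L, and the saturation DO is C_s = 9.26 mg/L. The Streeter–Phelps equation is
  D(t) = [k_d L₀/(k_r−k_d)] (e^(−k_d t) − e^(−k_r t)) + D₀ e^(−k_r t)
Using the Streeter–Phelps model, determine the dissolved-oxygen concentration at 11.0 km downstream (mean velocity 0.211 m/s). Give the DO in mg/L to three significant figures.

DO ≈ 4.98 mg/L

Travel time t = x/v = 11.0 km / (0.211 m/s) = 11000 m / 0.211 m/s = 52130 s = 0.6034 d.
k_d L₀/(k_r−k_d) = 0.127×24.3/(0.691−0.127) = 3.086/0.5640 = 5.472 mg/L.
e^(−k_d t) = e^(−0.127×0.6034) = 0.9262; e^(−k_r t) = e^(−0.691×0.6034) = 0.6591.
D = 5.472 × (0.9262 − 0.6591) + 4.27 × 0.6591 = 1.462 + 2.814 = 4.276 mg/L.
DO = C_s − D = 9.26 − 4.276 = 4.984 mg/L.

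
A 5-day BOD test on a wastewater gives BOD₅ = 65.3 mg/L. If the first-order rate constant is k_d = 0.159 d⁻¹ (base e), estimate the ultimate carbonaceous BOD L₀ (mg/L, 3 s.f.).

L₀ ≈ 119 mg/L

BOD₅ = L₀(1 − e^(−5k_d)) ⇒ L₀ = BOD₅ / (1 − e^(−5×0.159))
= 65.3 / (1 − 0.4516) = 65.3 / 0.5484 = 119.1 mg/L.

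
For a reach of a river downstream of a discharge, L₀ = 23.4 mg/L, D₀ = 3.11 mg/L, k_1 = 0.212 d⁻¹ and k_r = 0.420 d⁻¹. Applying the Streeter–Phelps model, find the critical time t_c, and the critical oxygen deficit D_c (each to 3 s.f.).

t_c ≈ 2.62 d; D_c ≈ 6.78 mg/L

With k_r/k_1 = 1.981 and 1 − D₀(k_r−k_1)/(k_1 L₀) = 0.8696,
t_c = ln(1.981 × 0.8696) / (0.420 − 0.212) = ln(1.723) / 0.2080 = 0.5439/0.2080 = 2.615 d.
D_c = (k_1/k_r) L₀ e^(−k_1 t_c) = (0.212/0.420) × 23.4 × e^(−0.212×2.615) = 0.5048 × 23.4 × 0.5744 = 6.785 mg/L.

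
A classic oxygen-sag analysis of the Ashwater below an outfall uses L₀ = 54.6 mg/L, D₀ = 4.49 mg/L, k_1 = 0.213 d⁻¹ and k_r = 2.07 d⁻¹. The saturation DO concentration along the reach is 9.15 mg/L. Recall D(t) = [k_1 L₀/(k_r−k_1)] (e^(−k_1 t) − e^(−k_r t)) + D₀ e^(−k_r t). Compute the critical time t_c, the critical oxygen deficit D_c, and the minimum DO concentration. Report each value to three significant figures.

With k_r/k_1 = 9.718 and 1 − D₀(k_r−k_1)/(k_1 L₀) = 0.2831,
t_c = ln(9.718 × 0.2831) / (2.07 − 0.213) = ln(2.751) / 1.857 = 1.012/1.857 = 0.5449 d.
L(t_c) = L₀ e^(−k_1 t_c) = 54.6 × 0.8904 = 48.62 mg/L, and at the critical point k_r D_c = k_1 L, so D_c = (0.213/2.07) × 48.62 = 5.003 mg/L.
Minimum DO = C_s − D_c = 9.15 − 5.003 = 4.147 mg/L.

t_c ≈ 0.545 d; D_c ≈ 5.00 mg/L; min DO ≈ 4.15 mg/L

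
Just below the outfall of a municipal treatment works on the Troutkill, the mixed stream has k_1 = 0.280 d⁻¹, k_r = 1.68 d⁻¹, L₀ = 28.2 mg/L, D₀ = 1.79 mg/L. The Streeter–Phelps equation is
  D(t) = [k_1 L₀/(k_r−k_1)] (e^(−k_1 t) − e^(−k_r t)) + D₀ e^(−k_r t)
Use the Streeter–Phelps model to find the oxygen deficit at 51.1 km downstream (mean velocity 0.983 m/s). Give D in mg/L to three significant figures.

D ≈ 3.36 mg/L

Travel time t = x/v = 51.1 km / (0.983 m/s) = 51100 m / 0.983 m/s = 51980 s = 0.6017 d.
k_1 L₀/(k_r−k_1) = 0.280×28.2/(1.68−0.280) = 7.896/1.400 = 5.640 mg/L.
e^(−k_1 t) = e^(−0.280×0.6017) = 0.8450; e^(−k_r t) = e^(−1.68×0.6017) = 0.3639.
D = 5.640 × (0.8450 − 0.3639) + 1.79 × 0.3639 = 2.713 + 0.6514 = 3.364 mg/L.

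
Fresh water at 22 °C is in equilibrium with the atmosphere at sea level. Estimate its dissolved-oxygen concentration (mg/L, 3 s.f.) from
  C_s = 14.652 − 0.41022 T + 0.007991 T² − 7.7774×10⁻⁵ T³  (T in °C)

C_s ≈ 8.67 mg/L

C_s = 14.652 − 0.41022×22 + 0.007991×22² − 7.7774×10⁻⁵×22³ = 8.667 mg/L.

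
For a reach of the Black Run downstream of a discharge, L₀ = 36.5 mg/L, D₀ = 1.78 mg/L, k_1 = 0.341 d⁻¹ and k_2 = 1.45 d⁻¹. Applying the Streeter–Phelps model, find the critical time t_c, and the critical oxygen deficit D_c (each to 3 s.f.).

t_c = [1/(k_2−k_1)] ln[(k_2/k_1)(1 − D₀(k_2−k_1)/(k_1 L₀))]
= [1/(1.45−0.341)] ln[(1.45/0.341)(1 − 1.78×1.109/(0.341×36.5))]
= (1/1.109) ln[4.252 × 0.8414] = 0.9017 × ln(3.578) = 0.9017 × 1.275 = 1.149 d.
D_c = (k_1/k_2) L₀ e^(−k_1 t_c) = (0.341/1.45) × 36.5 × e^(−0.341×1.149) = 0.2352 × 36.5 × 0.6757 = 5.800 mg/L.

t_c ≈ 1.15 d; D_c ≈ 5.80 mg/L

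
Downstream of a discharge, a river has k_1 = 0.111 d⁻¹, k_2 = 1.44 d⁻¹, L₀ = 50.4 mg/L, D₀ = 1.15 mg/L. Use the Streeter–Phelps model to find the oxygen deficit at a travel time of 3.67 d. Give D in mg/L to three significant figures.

D ≈ 2.79 mg/L

k_1 L₀/(k_2−k_1) = 0.111×50.4/(1.44−0.111) = 5.594/1.329 = 4.209 mg/L.
e^(−k_1 t) = e^(−0.111×3.670) = 0.6654; e^(−k_2 t) = e^(−1.44×3.670) = 0.005068.
D = 4.209 × (0.6654 − 0.005068) + 1.15 × 0.005068 = 2.780 + 0.005828 = 2.785 mg/L.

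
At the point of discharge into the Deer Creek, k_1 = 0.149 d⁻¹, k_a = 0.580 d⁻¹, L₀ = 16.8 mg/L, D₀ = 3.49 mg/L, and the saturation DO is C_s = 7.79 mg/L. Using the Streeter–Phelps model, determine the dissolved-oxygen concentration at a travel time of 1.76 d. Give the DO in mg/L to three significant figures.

k_1 L₀/(k_a−k_1) = 0.149×16.8/(0.580−0.149) = 2.503/0.4310 = 5.808 mg/L.
e^(−k_1 t) = e^(−0.149×1.760) = 0.7693; e^(−k_a t) = e^(−0.580×1.760) = 0.3603.
D = 5.808 × (0.7693 − 0.3603) + 3.49 × 0.3603 = 2.376 + 1.257 = 3.633 mg/L.
DO = C_s − D = 7.79 − 3.633 = 4.157 mg/L.

DO ≈ 4.16 mg/L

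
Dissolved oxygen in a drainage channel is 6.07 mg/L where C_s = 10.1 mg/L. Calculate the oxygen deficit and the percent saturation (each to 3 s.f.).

D = C_s − C = 10.1 − 6.07 = 4.03 mg/L.
% saturation = 6.07/10.1 × 100 = 60.1 %.

D ≈ 4.03 mg/L; 60.1 % saturation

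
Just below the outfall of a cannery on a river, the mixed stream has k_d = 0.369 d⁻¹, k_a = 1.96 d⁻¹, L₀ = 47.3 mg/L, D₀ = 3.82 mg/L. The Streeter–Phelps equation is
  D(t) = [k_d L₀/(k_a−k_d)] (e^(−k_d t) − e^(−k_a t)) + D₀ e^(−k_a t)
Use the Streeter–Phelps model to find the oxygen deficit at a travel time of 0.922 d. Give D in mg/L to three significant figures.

D ≈ 6.63 mg/L

k_d L₀/(k_a−k_d) = 0.369×47.3/(1.96−0.369) = 17.45/1.591 = 10.97 mg/L.
e^(−k_d t) = e^(−0.369×0.9220) = 0.7116; e^(−k_a t) = e^(−1.96×0.9220) = 0.1641.
D = 10.97 × (0.7116 − 0.1641) + 3.82 × 0.1641 = 6.006 + 0.6270 = 6.633 mg/L.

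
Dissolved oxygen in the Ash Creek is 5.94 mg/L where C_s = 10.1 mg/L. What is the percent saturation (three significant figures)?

% saturation = C/C_s × 100 = 5.94/10.1 × 100 = 58.8 %.

58.8 % saturation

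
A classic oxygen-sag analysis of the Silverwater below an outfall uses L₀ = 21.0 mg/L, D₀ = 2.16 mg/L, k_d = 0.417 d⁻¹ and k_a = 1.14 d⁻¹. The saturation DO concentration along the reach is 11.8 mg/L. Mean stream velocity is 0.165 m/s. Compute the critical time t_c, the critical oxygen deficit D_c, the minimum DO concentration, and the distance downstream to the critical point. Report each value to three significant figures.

With k_a/k_d = 2.734 and 1 − D₀(k_a−k_d)/(k_d L₀) = 0.8217,
t_c = ln(2.734 × 0.8217) / (1.14 − 0.417) = ln(2.246) / 0.7230 = 0.8093/0.7230 = 1.119 d.
L(t_c) = L₀ e^(−k_d t_c) = 21.0 × 0.6270 = 13.17 mg/L, and at the critical point k_a D_c = k_d L, so D_c = (0.417/1.14) × 13.17 = 4.817 mg/L.
Minimum DO = C_s − D_c = 11.8 − 4.817 = 6.983 mg/L.
x_c = v t_c = 0.165 m/s × 1.119 d × 86400 s/d = 15960 m ≈ 16.0 km.

t_c ≈ 1.12 d; D_c ≈ 4.82 mg/L; min DO ≈ 6.98 mg/L; x_c ≈ 16.0 km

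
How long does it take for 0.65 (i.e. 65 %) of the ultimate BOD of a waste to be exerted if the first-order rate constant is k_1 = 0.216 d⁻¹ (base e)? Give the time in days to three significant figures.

t ≈ 4.86 d

y/L₀ = 1 − e^(−k_1 t) = 0.65 ⇒ e^(−k_1 t) = 0.350
t = −ln(0.350) / 0.216 = 1.050 / 0.216 = 4.860 d.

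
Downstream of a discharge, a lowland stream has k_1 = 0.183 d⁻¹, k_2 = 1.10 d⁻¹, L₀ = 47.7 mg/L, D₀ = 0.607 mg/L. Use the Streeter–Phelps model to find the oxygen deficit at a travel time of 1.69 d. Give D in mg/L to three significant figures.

k_1 L₀/(k_2−k_1) = 0.183×47.7/(1.10−0.183) = 8.729/0.9170 = 9.519 mg/L.
e^(−k_1 t) = e^(−0.183×1.690) = 0.7340; e^(−k_2 t) = e^(−1.10×1.690) = 0.1558.
D = 9.519 × (0.7340 − 0.1558) + 0.607 × 0.1558 = 5.504 + 0.09459 = 5.598 mg/L.

D ≈ 5.60 mg/L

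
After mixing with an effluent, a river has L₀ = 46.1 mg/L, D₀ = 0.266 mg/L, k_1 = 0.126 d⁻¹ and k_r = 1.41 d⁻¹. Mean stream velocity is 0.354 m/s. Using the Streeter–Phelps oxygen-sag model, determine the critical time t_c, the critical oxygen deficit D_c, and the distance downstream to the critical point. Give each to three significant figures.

With k_r/k_1 = 11.19 and 1 − D₀(k_r−k_1)/(k_1 L₀) = 0.9412,
t_c = ln(11.19 × 0.9412) / (1.41 − 0.126) = ln(10.53) / 1.284 = 2.354/1.284 = 1.834 d.
D_c = (k_1/k_r) L₀ e^(−k_1 t_c) = (0.126/1.41) × 46.1 × e^(−0.126×1.834) = 0.08936 × 46.1 × 0.7937 = 3.270 mg/L.
x_c = v t_c = 0.354 m/s × 1.834 d × 86400 s/d = 56080 m ≈ 56.1 km.

t_c ≈ 1.83 d; D_c ≈ 3.27 mg/L; x_c ≈ 56.1 km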